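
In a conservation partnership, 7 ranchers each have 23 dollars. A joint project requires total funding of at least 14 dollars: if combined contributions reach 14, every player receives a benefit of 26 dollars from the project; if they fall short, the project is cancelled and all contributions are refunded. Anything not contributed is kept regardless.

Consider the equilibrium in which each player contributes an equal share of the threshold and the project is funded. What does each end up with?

Equal share of the threshold: 14/7 = 2.
At this profile no one gains by cutting their contribution: any cut drops the total below 14, the project is cancelled, contributions are refunded, and the deviator ends with 23, which is less than 23 − 2 + 26 = 47. Contributing more than 2 just wastes the excess. So contributing exactly 2 is a best response.
Each player's payoff: 23 − 2 + 26 = 47.

47 dollars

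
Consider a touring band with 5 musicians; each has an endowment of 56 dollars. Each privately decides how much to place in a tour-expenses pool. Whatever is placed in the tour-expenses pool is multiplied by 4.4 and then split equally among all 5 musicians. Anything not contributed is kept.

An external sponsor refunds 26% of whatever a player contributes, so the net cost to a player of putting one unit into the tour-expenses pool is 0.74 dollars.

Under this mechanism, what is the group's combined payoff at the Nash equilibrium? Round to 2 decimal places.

1304.80 dollars

Under the mechanism each unit contributed yields (4.4/5) / 0.74 = 1.1892 back to its contributor per unit of net cost, which exceeds 1, making full contribution the dominant choice for everyone.
At the Nash equilibrium everyone contributes 56. Group total payoff = 5 × (56 × 0.26 + 4.4 × 56) = 1304.80.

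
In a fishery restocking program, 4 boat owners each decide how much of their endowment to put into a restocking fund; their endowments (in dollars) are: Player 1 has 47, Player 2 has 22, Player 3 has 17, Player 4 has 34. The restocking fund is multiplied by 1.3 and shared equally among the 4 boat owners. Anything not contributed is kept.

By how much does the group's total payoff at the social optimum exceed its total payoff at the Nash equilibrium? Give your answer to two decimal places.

36.00 dollars

The private return per contributed unit is 1.3/4 = 0.3250 < 1 for every player regardless of endowment, so the Nash equilibrium is zero contribution and the group total is Σ E_j = 47 + 22 + 17 + 34 = 120.
Each contributed unit returns 1.300 to the group, so the social optimum is full contribution by everyone: group total = 1.300 × 120 = 156.00.
Efficiency loss = (1.300 − 1) × 120 = 36.00.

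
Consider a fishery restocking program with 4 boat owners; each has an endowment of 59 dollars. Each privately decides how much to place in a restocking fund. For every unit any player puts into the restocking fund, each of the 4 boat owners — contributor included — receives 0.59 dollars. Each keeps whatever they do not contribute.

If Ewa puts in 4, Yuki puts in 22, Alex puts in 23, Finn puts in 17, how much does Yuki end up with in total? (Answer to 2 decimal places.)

75.94 dollars

Total contributed: 4 + 22 + 23 + 17 = 66.
Each receives 0.59 × 66 = 38.94 from the restocking fund.
Yuki keeps 59 − 22 = 37, so Yuki's payoff is 37 + 38.94 = 75.94.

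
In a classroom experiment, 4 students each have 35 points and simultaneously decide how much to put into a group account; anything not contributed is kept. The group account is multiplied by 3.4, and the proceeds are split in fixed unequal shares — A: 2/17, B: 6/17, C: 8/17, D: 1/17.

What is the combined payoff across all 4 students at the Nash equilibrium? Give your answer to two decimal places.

308.00 points

Each unit j contributes comes back to j as 3.4 × (j's share), so j prefers to contribute only if that share exceeds 1/3.4 = 0.2941; otherwise keeping the unit dominates.
B and C clear that bar, contributing 35 each; the remaining 2 contribute 0. Total contributed: 70.
The group account pays out 3.4 × 70 = 238.00 in total (split across the unequal shares, but the aggregate is all that matters for the group sum).
The 2 free-riders keep 35 each, adding 70. Group total = 70 + 238.00 = 308.00.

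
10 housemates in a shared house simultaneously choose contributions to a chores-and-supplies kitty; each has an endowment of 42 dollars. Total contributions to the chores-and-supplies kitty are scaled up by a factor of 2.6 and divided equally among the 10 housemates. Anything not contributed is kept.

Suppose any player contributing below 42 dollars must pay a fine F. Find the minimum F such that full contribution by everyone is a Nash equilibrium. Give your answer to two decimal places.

Given the others contribute fully, the best deviation is to contribute 0 (any partial contribution still incurs the fine and gives up units whose private return 0.2600 is below 1).
Deviating from 42 to 0 saves 42 dollars but forfeits the deviator's share of the drop in the chores-and-supplies kitty: 2.6/10 × 42 = 10.92.
So the deviation gain is 42 − 10.92 = 31.08, and the fine must be at least 31.08 dollars to wipe it out.

31.08 dollars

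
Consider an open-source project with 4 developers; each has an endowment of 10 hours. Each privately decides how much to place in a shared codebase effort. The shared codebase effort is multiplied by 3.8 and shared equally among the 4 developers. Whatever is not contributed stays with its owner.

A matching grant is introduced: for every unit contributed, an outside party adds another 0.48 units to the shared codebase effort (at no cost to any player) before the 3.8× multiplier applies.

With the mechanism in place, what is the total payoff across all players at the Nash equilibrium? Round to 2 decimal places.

The effective private return per unit is now 3.8 × 1.48 / 4 = 1.4060 > 1, so every player's dominant strategy flips to full contribution.
At the Nash equilibrium everyone contributes 10. Group total payoff = 3.8 × 1.48 × 40 = 224.96.

224.96 hours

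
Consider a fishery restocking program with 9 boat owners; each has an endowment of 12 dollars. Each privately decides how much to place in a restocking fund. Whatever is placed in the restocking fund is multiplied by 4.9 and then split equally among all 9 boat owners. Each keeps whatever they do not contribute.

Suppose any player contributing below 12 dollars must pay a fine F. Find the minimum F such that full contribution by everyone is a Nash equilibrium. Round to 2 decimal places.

5.47 dollars

Given the others contribute fully, the best deviation is to contribute 0 (any partial contribution still incurs the fine and gives up units whose private return 0.5444 is below 1).
Deviating from 12 to 0 saves 12 dollars but forfeits the deviator's share of the drop in the restocking fund: 4.9/9 × 12 = 6.53.
So the deviation gain is 12 − 6.53 = 5.47, and the fine must be at least 5.47 dollars to wipe it out.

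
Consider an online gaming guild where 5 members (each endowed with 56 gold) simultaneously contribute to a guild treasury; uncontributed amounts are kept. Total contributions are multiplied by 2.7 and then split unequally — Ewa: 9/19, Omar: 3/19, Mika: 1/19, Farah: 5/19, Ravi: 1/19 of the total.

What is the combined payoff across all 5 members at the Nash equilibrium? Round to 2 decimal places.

375.20 gold

Player j's private return per contributed unit is 2.7 × (j's share). Contributing is weakly dominant for j when that share is at least 1/2.7 = 0.3704, and contributing 0 is dominant otherwise.
The only share above 0.3704 is Ewa's 9/19, contributing 56; the remaining 4 contribute 0. Total contributed: 56.
The guild treasury pays out 2.7 × 56 = 151.20 in total (split across the unequal shares, but the aggregate is all that matters for the group sum).
The 4 free-riders keep 56 each, adding 224. Group total = 224 + 151.20 = 375.20.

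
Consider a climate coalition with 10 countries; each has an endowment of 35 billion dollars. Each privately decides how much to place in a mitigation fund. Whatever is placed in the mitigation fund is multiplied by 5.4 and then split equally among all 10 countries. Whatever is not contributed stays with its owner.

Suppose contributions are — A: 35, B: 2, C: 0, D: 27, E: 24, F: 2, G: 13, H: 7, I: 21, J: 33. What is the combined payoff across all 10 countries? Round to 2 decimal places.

Total contributed: 35 + 2 + 0 + 27 + 24 + 2 + 13 + 7 + 21 + 33 = 164; total kept: 10 × 35 − 164 = 186.
The mitigation fund pays out 5.4 × 164 = 885.60 in aggregate.
Group total = 186 + 885.60 = 1071.60.

1071.60 billion dollars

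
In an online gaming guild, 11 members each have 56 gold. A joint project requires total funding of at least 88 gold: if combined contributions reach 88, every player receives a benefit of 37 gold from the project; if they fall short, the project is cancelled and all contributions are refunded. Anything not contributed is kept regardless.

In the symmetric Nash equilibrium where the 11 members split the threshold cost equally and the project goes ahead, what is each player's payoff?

85 gold

Equal share of the threshold: 88/11 = 8.
At this profile no one gains by cutting their contribution: any cut drops the total below 88, the project is cancelled, contributions are refunded, and the deviator ends with 56, which is less than 56 − 8 + 37 = 85. Contributing more than 8 just wastes the excess. So contributing exactly 8 is a best response.
Each player's payoff: 56 − 8 + 37 = 85.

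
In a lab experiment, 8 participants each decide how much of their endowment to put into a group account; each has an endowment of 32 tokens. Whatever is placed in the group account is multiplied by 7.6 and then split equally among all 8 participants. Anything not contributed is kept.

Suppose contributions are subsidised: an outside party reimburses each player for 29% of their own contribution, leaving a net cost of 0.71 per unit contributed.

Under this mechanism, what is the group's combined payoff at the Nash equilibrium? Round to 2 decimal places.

2019.84 tokens

With the mechanism, a contributed unit returns (7.6/8) / 0.71 = 1.3380 per unit of net cost to the contributor — now above 1 — so contributing fully is weakly dominant for every player.
At the Nash equilibrium everyone contributes 32. Group total payoff = 8 × (32 × 0.29 + 7.6 × 32) = 2019.84.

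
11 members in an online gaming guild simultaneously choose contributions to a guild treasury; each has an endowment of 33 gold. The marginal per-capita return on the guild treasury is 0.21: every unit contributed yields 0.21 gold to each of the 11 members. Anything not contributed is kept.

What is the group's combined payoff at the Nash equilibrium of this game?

The private return per contributed unit is 0.21 < 1, so contributing 0 is dominant for every player. At the Nash equilibrium everyone keeps their 33, and the group total is 11 × 33 = 363.

363.00 gold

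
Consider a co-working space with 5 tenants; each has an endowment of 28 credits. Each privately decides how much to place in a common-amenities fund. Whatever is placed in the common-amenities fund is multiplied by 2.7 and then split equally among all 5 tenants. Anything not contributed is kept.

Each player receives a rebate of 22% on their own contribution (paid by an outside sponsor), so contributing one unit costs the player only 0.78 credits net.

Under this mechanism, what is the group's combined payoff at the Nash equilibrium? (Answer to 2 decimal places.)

Even with the mechanism, each unit contributed returns only (2.7/5) / 0.78 = 0.6923 per unit of net cost, so contributing nothing is still dominant.
At the Nash equilibrium no one contributes; group total payoff = 5 × 28 = 140.

140.00 credits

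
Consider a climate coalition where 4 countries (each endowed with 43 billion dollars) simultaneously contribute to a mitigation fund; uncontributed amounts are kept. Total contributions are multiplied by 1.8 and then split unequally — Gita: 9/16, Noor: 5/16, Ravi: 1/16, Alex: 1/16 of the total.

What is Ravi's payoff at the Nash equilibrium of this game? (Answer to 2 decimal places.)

47.84 billion dollars

A player with share s gets back 1.8·s per unit contributed, so full contribution is dominant for anyone with s > 1/1.8 = 0.5556 and zero contribution is dominant for anyone below.
Only Gita (9/16) clears that bar, contributing 43; the remaining 3 contribute 0. Total contributed: 43.
Ravi keeps 43 and receives 1.8 × 43 × 1/16 = 4.84 from the mitigation fund, for a payoff of 47.84.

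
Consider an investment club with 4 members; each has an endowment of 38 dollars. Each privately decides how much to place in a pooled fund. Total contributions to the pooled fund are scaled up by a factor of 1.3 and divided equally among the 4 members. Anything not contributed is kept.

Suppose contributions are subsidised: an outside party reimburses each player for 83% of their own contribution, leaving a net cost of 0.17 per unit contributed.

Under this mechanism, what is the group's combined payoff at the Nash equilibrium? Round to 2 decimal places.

Under the mechanism each unit contributed yields (1.3/4) / 0.17 = 1.9118 back to its contributor per unit of net cost, which exceeds 1, making full contribution the dominant choice for everyone.
At the Nash equilibrium everyone contributes 38. Group total payoff = 4 × (38 × 0.83 + 1.3 × 38) = 323.76.

323.76 dollars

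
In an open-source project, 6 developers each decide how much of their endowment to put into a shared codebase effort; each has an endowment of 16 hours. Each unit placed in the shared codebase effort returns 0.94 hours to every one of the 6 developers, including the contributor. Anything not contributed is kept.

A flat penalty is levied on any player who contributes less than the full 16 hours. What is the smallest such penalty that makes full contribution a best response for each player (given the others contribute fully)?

Given the others contribute fully, the best deviation is to contribute 0 (any partial contribution still incurs the fine and gives up units whose private return 0.94 is below 1).
Deviating from 16 to 0 saves 16 hours but forfeits the deviator's share of the drop in the shared codebase effort: 0.94 × 16 = 15.04.
So the deviation gain is 16 − 15.04 = 0.96, and the fine must be at least 0.96 hours to wipe it out.

0.96 hours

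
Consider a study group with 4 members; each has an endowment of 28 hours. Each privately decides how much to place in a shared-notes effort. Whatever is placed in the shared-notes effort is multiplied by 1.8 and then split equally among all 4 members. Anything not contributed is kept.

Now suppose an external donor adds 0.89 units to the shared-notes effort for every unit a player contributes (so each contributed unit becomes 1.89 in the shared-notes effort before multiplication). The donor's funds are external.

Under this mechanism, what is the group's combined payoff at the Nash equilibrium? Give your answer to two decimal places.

112.00 hours

The effective private return is 1.8 × 1.89 / 4 = 0.8505, which is still under 1, so the mechanism doesn't change anyone's dominant strategy: zero contribution.
Everyone keeps their endowment and the group total is 4 × 28 = 112.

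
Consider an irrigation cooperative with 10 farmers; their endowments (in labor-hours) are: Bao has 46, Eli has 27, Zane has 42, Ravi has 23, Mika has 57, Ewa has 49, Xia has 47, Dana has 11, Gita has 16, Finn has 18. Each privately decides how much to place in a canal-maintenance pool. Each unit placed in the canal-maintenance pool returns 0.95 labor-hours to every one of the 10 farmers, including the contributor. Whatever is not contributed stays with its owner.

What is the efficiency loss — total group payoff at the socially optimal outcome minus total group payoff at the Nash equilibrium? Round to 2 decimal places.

2856.00 labor-hours

The private return per contributed unit is 0.95 < 1 for everyone, so the Nash equilibrium is zero contribution and the group total is Σ E_j = 46 + 27 + 42 + 23 + 57 + 49 + 47 + 11 + 16 + 18 = 336.
Each contributed unit returns 9.500 to the group, so the social optimum is full contribution by everyone: group total = 9.500 × 336 = 3192.00.
Efficiency loss = (9.500 − 1) × 336 = 2856.00.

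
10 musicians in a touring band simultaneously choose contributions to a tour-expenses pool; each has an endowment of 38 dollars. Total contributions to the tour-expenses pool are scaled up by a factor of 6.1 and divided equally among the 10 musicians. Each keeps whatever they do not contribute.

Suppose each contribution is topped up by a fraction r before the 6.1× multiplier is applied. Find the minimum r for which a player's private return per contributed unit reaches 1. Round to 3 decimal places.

0.639

With matching at rate r, one contributed unit becomes (1 + r) in the tour-expenses pool and returns 6.1 × (1 + r) / 10 to the contributor.
Setting this equal to 1: 1 + r = 10/6.1 = 1.6393.
So the minimum matching rate is r = 1.6393 − 1 = 0.639.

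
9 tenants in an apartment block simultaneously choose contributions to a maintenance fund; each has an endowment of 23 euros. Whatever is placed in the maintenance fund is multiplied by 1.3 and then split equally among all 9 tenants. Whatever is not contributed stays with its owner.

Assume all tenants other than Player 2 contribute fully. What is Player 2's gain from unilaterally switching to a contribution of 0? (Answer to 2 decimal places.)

Switching from a contribution of 23 to 0 lets Player 2 keep an extra 23 euros, but lowers the maintenance fund by 23, which costs Player 2 their own share of that drop: 1.3/9 × 23 = 3.32.
Net gain = 23 − 3.32 = 19.68. The private return per contributed unit (0.1444) is below 1, so free-riding is indeed the best response regardless of what the others do.

19.68 euros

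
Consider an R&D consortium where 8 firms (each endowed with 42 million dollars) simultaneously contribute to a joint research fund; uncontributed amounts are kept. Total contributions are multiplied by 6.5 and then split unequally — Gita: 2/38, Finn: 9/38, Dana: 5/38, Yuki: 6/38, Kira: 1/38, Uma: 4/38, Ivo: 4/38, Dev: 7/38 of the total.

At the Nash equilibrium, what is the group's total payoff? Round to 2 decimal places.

For player j, contributing a unit is worthwhile iff 6.5 × (j's share) ≥ 1, i.e. iff j's share is at least 0.1538.
The shares above 0.1538 belong to Finn, Yuki and Dev, contributing 42 each; the remaining 5 contribute 0. Total contributed: 126.
The joint research fund pays out 6.5 × 126 = 819.00 in total (split across the unequal shares, but the aggregate is all that matters for the group sum).
The 5 free-riders keep 42 each, adding 210. Group total = 210 + 819.00 = 1029.00.

1029.00 million dollars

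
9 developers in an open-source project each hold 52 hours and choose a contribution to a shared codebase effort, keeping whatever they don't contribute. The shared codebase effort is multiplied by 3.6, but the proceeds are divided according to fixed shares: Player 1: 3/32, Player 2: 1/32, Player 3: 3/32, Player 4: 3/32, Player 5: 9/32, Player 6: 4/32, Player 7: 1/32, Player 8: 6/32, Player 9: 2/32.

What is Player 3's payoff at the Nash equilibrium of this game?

69.55 hours

Player j's private return per contributed unit is 3.6 × (j's share). Contributing is weakly dominant for j when that share is at least 1/3.6 = 0.2778, and contributing 0 is dominant otherwise.
The only share above 0.2778 is Player 5's 9/32, contributing 52; the remaining 8 contribute 0. Total contributed: 52.
Player 3 keeps 52 and receives 3.6 × 52 × 3/32 = 17.55 from the shared codebase effort, for a payoff of 69.55.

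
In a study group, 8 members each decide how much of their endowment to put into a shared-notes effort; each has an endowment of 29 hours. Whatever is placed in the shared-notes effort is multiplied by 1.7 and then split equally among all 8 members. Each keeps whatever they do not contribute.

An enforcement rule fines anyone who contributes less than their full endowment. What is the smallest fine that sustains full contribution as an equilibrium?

22.84 hours

Given the others contribute fully, the best deviation is to contribute 0 (any partial contribution still incurs the fine and gives up units whose private return 0.2125 is below 1).
Deviating from 29 to 0 saves 29 hours but forfeits the deviator's share of the drop in the shared-notes effort: 1.7/8 × 29 = 6.16.
So the deviation gain is 29 − 6.16 = 22.84, and the fine must be at least 22.84 hours to wipe it out.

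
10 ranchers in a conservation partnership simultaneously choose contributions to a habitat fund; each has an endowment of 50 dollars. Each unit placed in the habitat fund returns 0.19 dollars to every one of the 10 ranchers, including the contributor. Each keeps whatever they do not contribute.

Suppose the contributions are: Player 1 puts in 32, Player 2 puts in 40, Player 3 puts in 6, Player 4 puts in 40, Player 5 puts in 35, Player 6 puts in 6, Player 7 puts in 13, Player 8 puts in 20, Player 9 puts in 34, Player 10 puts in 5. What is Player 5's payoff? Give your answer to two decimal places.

Total contributed: 32 + 40 + 6 + 40 + 35 + 6 + 13 + 20 + 34 + 5 = 231.
Each receives 0.19 × 231 = 43.89 from the habitat fund.
Player 5 keeps 50 − 35 = 15, so Player 5's payoff is 15 + 43.89 = 58.89.

58.89 dollars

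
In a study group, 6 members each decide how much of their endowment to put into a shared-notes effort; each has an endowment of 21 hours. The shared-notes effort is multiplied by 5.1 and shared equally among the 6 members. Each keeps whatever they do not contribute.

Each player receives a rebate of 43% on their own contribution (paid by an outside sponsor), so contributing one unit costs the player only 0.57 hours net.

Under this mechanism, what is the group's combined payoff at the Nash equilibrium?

696.78 hours

With the mechanism, a contributed unit returns (5.1/6) / 0.57 = 1.4912 per unit of net cost to the contributor — now above 1 — so contributing fully is weakly dominant for every player.
At the Nash equilibrium everyone contributes 21. Group total payoff = 6 × (21 × 0.43 + 5.1 × 21) = 696.78.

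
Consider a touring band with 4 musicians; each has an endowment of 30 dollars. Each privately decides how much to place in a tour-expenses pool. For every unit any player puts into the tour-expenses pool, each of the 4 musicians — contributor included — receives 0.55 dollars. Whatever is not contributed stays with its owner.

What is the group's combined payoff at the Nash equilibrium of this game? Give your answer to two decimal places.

The private return per contributed unit is 0.55 < 1, so contributing 0 is dominant for every player. At the Nash equilibrium everyone keeps their 30, and the group total is 4 × 30 = 120.

120.00 dollars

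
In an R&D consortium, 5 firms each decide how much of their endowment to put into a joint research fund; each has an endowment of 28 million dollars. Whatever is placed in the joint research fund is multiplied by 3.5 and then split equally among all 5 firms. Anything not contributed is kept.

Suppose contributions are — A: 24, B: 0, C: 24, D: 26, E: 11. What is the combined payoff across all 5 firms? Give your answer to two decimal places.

Total contributed: 24 + 0 + 24 + 26 + 11 = 85; total kept: 5 × 28 − 85 = 55.
The joint research fund pays out 3.5 × 85 = 297.50 in aggregate.
Group total = 55 + 297.50 = 352.50.

352.50 million dollars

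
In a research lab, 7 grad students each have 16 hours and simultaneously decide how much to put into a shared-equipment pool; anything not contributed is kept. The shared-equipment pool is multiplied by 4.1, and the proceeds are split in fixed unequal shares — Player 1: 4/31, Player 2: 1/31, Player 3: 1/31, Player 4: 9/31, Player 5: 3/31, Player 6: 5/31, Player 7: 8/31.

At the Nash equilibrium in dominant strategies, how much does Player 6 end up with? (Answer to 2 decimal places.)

Each unit j contributes comes back to j as 4.1 × (j's share), so j prefers to contribute only if that share exceeds 1/4.1 = 0.2439; otherwise keeping the unit dominates.
Player 4 and Player 7 clear that bar, contributing 16 each; the remaining 5 contribute 0. Total contributed: 32.
Player 6 keeps 16 and receives 4.1 × 32 × 5/31 = 21.16 from the shared-equipment pool, for a payoff of 37.16.

37.16 hours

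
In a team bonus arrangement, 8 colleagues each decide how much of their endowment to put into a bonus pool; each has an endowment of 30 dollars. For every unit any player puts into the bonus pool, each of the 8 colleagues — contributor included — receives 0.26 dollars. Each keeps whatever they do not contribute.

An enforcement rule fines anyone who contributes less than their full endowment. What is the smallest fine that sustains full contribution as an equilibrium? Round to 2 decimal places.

Given the others contribute fully, the best deviation is to contribute 0 (any partial contribution still incurs the fine and gives up units whose private return 0.26 is below 1).
Deviating from 30 to 0 saves 30 dollars but forfeits the deviator's share of the drop in the bonus pool: 0.26 × 30 = 7.80.
So the deviation gain is 30 − 7.80 = 22.20, and the fine must be at least 22.20 dollars to wipe it out.

22.20 dollars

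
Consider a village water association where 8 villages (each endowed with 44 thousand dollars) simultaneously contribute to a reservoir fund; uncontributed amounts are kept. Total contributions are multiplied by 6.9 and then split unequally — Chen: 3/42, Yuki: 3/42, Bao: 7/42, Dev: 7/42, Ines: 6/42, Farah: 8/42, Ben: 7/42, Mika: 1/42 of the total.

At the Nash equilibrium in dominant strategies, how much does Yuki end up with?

130.74 thousand dollars

A player with share s gets back 6.9·s per unit contributed, so full contribution is dominant for anyone with s > 1/6.9 = 0.1449 and zero contribution is dominant for anyone below.
Bao, Dev, Farah and Ben are above the threshold, contributing 44 each; the remaining 4 contribute 0. Total contributed: 176.
Yuki keeps 44 and receives 6.9 × 176 × 3/42 = 86.74 from the reservoir fund, for a payoff of 130.74.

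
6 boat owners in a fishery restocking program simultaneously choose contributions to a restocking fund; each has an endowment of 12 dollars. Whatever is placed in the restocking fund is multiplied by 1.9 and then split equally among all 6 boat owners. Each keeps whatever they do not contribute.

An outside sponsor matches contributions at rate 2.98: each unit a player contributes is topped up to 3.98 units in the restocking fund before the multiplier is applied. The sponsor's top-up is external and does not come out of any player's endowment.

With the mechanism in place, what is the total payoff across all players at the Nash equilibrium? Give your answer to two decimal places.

544.46 dollars

Under the mechanism each unit contributed yields 1.9 × 3.98 / 6 = 1.2603 back to its contributor per unit of net cost, which exceeds 1, making full contribution the dominant choice for everyone.
At the Nash equilibrium everyone contributes 12. Group total payoff = 1.9 × 3.98 × 72 = 544.46.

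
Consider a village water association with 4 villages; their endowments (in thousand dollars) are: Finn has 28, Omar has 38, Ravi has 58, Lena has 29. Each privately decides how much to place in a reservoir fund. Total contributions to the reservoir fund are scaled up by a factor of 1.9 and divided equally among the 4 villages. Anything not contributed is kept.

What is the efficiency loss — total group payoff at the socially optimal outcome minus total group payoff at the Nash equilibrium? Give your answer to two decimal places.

The private return per contributed unit is 1.9/4 = 0.4750 < 1 for every player regardless of endowment, so the Nash equilibrium is zero contribution and the group total is Σ E_j = 28 + 38 + 58 + 29 = 153.
Each contributed unit returns 1.900 to the group, so the social optimum is full contribution by everyone: group total = 1.900 × 153 = 290.70.
Efficiency loss = (1.900 − 1) × 153 = 137.70.

137.70 thousand dollars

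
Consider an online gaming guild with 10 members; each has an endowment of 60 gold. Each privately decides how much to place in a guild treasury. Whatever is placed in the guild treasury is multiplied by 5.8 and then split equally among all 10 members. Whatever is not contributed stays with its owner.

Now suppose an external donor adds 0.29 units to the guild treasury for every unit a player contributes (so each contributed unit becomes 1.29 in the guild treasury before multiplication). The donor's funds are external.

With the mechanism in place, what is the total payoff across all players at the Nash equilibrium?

With the mechanism, a contributed unit returns 5.8 × 1.29 / 10 = 0.7482 per unit of net cost — still below 1 — so contributing 0 remains dominant for every player.
At the Nash equilibrium no one contributes; group total payoff = 10 × 60 = 600.

600.00 gold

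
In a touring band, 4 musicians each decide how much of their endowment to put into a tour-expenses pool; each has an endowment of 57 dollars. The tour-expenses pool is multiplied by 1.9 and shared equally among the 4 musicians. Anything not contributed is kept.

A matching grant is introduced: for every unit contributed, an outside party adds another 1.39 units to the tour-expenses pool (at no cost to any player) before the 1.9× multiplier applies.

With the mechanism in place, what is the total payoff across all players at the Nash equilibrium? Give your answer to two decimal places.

With the mechanism, a contributed unit returns 1.9 × 2.39 / 4 = 1.1353 per unit of net cost to the contributor — now above 1 — so contributing fully is weakly dominant for every player.
At the Nash equilibrium everyone contributes 57. Group total payoff = 1.9 × 2.39 × 228 = 1035.35.

1035.35 dollars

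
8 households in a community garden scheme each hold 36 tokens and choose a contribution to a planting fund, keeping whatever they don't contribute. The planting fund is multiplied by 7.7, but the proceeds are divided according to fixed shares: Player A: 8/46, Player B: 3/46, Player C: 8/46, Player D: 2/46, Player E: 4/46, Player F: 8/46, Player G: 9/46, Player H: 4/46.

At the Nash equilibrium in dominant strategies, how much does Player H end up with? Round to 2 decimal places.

For player j, contributing a unit is worthwhile iff 7.7 × (j's share) ≥ 1, i.e. iff j's share is at least 0.1299.
The shares above 0.1299 belong to Player A, Player C, Player F and Player G, contributing 36 each; the remaining 4 contribute 0. Total contributed: 144.
Player H keeps 36 and receives 7.7 × 144 × 4/46 = 96.42 from the planting fund, for a payoff of 132.42.

132.42 tokens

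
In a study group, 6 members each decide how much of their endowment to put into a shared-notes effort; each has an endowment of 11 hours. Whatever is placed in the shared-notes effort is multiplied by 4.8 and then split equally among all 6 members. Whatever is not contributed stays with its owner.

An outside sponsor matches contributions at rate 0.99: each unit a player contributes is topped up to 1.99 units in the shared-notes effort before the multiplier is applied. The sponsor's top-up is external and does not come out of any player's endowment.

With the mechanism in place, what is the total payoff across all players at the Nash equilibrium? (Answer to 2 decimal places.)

630.43 hours

With the mechanism, a contributed unit returns 4.8 × 1.99 / 6 = 1.5920 per unit of net cost to the contributor — now above 1 — so contributing fully is weakly dominant for every player.
At the Nash equilibrium everyone contributes 11. Group total payoff = 4.8 × 1.99 × 66 = 630.43.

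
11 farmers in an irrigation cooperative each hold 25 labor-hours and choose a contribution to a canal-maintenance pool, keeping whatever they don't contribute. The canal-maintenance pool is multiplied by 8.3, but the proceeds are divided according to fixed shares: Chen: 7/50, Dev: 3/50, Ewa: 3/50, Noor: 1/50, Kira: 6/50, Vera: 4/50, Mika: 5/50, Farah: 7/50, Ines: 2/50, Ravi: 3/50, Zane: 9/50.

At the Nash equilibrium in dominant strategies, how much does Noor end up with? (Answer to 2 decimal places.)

37.45 labor-hours

Player j's private return per contributed unit is 8.3 × (j's share). Contributing is weakly dominant for j when that share is at least 1/8.3 = 0.1205, and contributing 0 is dominant otherwise.
Chen, Farah and Zane clear that bar, contributing 25 each; the remaining 8 contribute 0. Total contributed: 75.
Noor keeps 25 and receives 8.3 × 75 × 1/50 = 12.45 from the canal-maintenance pool, for a payoff of 37.45.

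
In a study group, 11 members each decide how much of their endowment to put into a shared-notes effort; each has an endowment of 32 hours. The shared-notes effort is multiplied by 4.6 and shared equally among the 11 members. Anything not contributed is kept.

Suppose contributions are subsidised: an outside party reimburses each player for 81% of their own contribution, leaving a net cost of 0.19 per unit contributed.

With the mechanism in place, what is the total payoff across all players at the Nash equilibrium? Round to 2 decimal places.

With the mechanism, a contributed unit returns (4.6/11) / 0.19 = 2.2010 per unit of net cost to the contributor — now above 1 — so contributing fully is weakly dominant for every player.
At the Nash equilibrium everyone contributes 32. Group total payoff = 11 × (32 × 0.81 + 4.6 × 32) = 1904.32.

1904.32 hours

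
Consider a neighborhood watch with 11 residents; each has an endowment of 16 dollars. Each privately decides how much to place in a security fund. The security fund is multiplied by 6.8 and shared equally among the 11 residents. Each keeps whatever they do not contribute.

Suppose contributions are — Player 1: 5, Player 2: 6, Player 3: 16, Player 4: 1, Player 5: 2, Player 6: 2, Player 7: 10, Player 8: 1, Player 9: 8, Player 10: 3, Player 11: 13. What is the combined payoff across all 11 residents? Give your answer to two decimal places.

Total contributed: 5 + 6 + 16 + 1 + 2 + 2 + 10 + 1 + 8 + 3 + 13 = 67; total kept: 11 × 16 − 67 = 109.
The security fund pays out 6.8 × 67 = 455.60 in aggregate.
Group total = 109 + 455.60 = 564.60.

564.60 dollars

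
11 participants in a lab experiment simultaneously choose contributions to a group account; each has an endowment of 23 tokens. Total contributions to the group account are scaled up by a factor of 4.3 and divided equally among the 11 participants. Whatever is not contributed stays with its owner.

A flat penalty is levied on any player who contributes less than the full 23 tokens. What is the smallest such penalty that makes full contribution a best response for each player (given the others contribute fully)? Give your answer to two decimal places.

14.01 tokens

Given the others contribute fully, the best deviation is to contribute 0 (any partial contribution still incurs the fine and gives up units whose private return 0.3909 is below 1).
Deviating from 23 to 0 saves 23 tokens but forfeits the deviator's share of the drop in the group account: 4.3/11 × 23 = 8.99.
So the deviation gain is 23 − 8.99 = 14.01, and the fine must be at least 14.01 tokens to wipe it out.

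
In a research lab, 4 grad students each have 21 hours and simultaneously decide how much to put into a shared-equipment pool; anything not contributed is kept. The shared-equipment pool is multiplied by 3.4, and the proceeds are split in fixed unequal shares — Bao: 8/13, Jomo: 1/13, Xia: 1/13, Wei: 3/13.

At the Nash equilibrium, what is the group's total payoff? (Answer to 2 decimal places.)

134.40 hours

Each unit j contributes comes back to j as 3.4 × (j's share), so j prefers to contribute only if that share exceeds 1/3.4 = 0.2941; otherwise keeping the unit dominates.
Only Bao (8/13) clears that bar, contributing 21; the remaining 3 contribute 0. Total contributed: 21.
The shared-equipment pool pays out 3.4 × 21 = 71.40 in total (split across the unequal shares, but the aggregate is all that matters for the group sum).
The 3 free-riders keep 21 each, adding 63. Group total = 63 + 71.40 = 134.40.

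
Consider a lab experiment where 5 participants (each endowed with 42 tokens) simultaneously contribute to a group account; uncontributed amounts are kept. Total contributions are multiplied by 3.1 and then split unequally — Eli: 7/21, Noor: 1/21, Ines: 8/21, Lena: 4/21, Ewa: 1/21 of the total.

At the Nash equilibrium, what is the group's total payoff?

A player with share s gets back 3.1·s per unit contributed, so full contribution is dominant for anyone with s > 1/3.1 = 0.3226 and zero contribution is dominant for anyone below.
The shares above 0.3226 belong to Eli and Ines, contributing 42 each; the remaining 3 contribute 0. Total contributed: 84.
The group account pays out 3.1 × 84 = 260.40 in total (split across the unequal shares, but the aggregate is all that matters for the group sum).
The 3 free-riders keep 42 each, adding 126. Group total = 126 + 260.40 = 386.40.

386.40 tokens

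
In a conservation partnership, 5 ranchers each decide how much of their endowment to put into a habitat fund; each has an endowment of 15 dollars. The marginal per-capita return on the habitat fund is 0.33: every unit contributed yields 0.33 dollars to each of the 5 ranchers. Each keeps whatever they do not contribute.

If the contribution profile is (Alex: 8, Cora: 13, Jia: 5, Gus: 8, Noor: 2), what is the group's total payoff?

98.40 dollars

Total contributed: 8 + 13 + 5 + 8 + 2 = 36; total kept: 5 × 15 − 36 = 39.
The habitat fund pays out 0.33 × 5 × 36 = 59.40 in aggregate.
Group total = 39 + 59.40 = 98.40.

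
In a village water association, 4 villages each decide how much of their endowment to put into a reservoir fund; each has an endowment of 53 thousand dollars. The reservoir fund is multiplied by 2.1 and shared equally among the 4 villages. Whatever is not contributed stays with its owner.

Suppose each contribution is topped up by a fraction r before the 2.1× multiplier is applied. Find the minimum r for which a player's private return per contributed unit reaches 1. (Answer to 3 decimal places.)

With matching at rate r, one contributed unit becomes (1 + r) in the reservoir fund and returns 2.1 × (1 + r) / 4 to the contributor.
Setting this equal to 1: 1 + r = 4/2.1 = 1.9048.
So the minimum matching rate is r = 1.9048 − 1 = 0.905.

0.905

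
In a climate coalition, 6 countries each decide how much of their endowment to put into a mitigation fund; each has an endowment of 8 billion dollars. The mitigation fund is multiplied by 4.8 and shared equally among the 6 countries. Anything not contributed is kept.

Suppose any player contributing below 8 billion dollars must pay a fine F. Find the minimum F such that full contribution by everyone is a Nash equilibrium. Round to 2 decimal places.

Given the others contribute fully, the best deviation is to contribute 0 (any partial contribution still incurs the fine and gives up units whose private return 0.8000 is below 1).
Deviating from 8 to 0 saves 8 billion dollars but forfeits the deviator's share of the drop in the mitigation fund: 4.8/6 × 8 = 6.40.
So the deviation gain is 8 − 6.40 = 1.60, and the fine must be at least 1.60 billion dollars to wipe it out.

1.60 billion dollars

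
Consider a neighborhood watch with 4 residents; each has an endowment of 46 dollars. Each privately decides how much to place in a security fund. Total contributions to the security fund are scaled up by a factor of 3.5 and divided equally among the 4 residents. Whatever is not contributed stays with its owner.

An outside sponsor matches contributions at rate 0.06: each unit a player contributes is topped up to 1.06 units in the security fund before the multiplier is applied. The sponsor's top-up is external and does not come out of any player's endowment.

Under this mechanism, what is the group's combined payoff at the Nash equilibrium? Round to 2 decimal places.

With the mechanism, a contributed unit returns 3.5 × 1.06 / 4 = 0.9275 per unit of net cost — still below 1 — so contributing 0 remains dominant for every player.
Everyone keeps their endowment and the group total is 4 × 46 = 184.

184.00 dollars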